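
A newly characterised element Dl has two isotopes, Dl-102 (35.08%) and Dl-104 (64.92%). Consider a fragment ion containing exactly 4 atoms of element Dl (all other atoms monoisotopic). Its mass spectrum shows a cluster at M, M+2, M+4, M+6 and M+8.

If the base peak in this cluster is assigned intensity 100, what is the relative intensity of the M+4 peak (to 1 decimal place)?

Term probabilities: M 0.0151, M+2 0.1121, M+4 0.3112, M+6 0.3839, M+8 0.1776. Base peak = M+6.
P(M+6) = C(4,3) × 0.3508^1 × 0.6492^3 = 4 × 0.3508 × 0.27361225 = 0.383933 (base)
P(M+4) = C(4,2) × 0.3508^2 × 0.6492^2 = 6 × 0.12306064 × 0.42146064 = 0.311191
Relative intensity = 0.311191 / 0.383933 × 100 = 81.1

81.1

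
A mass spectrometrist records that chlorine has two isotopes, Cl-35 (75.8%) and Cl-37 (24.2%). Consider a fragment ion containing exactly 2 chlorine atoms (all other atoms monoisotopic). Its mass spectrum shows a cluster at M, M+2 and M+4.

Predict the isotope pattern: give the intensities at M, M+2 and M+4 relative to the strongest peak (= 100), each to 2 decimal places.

Each Cl atom is independently Cl-35 (p = 0.758) or Cl-37 (q = 0.242); the cluster is the binomial expansion (p + q)^2.
P(M) = 0.758^2 = 0.574564
P(M+2) = 2 × 0.758^1 × 0.242^1 = 0.366872
P(M+4) = 0.242^2 = 0.058564
The M peak is largest (0.574564); scaling to 100 gives 100.00 : 63.85 : 10.19.

100.00 : 63.85 : 10.19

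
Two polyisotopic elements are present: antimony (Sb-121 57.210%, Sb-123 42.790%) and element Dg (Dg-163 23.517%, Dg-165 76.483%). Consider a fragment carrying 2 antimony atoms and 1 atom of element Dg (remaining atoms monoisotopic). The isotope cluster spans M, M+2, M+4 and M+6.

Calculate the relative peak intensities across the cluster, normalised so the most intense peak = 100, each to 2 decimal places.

Antimony pattern (n=2): 0.32729841 : 0.48960318 : 0.18309841
Element Dg pattern (n=1): 0.23517 : 0.76483
Convolve the two distributions (both contribute in 2-u steps):
  M: 0.32729841×0.23517 = 0.076971
  M+2: 0.32729841×0.76483 + 0.48960318×0.23517 = 0.365468
  M+4: 0.48960318×0.76483 + 0.18309841×0.23517 = 0.417522
  M+6: 0.18309841×0.76483 = 0.140039
Scale to base peak (0.417522) = 100: 18.44 : 87.53 : 100.00 : 33.54

18.44 : 87.53 : 100.00 : 33.54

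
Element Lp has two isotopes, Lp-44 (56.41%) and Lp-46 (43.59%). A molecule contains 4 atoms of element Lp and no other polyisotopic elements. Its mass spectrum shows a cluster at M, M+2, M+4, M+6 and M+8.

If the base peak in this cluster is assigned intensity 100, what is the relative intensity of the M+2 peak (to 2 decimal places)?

86.27

Binomial terms of (0.5641 + 0.4359)^4: M 0.1013, M+2 0.3130, M+4 0.3628, M+6 0.1869, M+8 0.0361 → M+4 is the base peak.
P(M+4) = C(4,2) × 0.5641^2 × 0.4359^2 = 6 × 0.31820881 × 0.19000881 = 0.362775 (base)
P(M+2) = C(4,1) × 0.5641^3 × 0.4359^1 = 4 × 0.17950159 × 0.4359 = 0.312979
Relative intensity = 0.312979 / 0.362775 × 100 = 86.27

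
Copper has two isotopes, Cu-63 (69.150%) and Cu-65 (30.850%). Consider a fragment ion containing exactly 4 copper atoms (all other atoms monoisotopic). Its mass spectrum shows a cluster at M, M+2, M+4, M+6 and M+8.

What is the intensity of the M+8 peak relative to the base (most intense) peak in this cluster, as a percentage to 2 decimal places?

(0.69150 + 0.30850)^4 gives M 0.2286, M+2 0.4080, M+4 0.2731, M+6 0.0812, M+8 0.0091; the largest is M+2.
P(M+2) = C(4,1) × 0.69150^3 × 0.30850^1 = 4 × 0.33065611 × 0.3085 = 0.408030 (base)
P(M+8) = C(4,4) × 0.69150^0 × 0.30850^4 = 1 × 1.0000 × 0.00905776 = 0.009058
Relative intensity = 0.009058 / 0.408030 × 100 = 2.22

2.22%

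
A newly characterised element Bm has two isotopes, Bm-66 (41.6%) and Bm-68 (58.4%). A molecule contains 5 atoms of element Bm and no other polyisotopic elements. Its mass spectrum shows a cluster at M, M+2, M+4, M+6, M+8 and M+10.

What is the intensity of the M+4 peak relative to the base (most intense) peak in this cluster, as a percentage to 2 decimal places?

Term probabilities: M 0.0125, M+2 0.0874, M+4 0.2455, M+6 0.3447, M+8 0.2419, M+10 0.0679. Base peak = M+6.
P(M+6) = C(5,3) × 0.416^2 × 0.584^3 = 10 × 0.173056 × 0.1991767 = 0.344687 (base)
P(M+4) = C(5,2) × 0.416^3 × 0.584^2 = 10 × 0.0719913 × 0.341056 = 0.245531
Relative intensity = 0.245531 / 0.344687 × 100 = 71.23

71.23%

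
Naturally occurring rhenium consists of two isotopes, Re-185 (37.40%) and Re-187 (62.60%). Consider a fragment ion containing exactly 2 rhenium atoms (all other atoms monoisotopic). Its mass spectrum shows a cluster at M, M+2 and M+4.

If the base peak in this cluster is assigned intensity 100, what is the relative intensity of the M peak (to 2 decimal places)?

Binomial terms of (0.3740 + 0.6260)^2: M 0.1399, M+2 0.4682, M+4 0.3919 → M+2 is the base peak.
P(M+2) = C(2,1) × 0.3740^1 × 0.6260^1 = 2 × 0.3740 × 0.6260 = 0.468248 (base)
P(M) = C(2,0) × 0.3740^2 × 0.6260^0 = 1 × 0.139876 × 1.0000 = 0.139876
Relative intensity = 0.139876 / 0.468248 × 100 = 29.87

29.87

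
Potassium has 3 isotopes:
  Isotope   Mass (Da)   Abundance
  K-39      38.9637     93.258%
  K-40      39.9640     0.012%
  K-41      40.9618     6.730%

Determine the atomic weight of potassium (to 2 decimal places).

Ar = Σ fᵢ·mᵢ = 0.93258 × 38.9637 + 0.00012 × 39.9640 + 0.06730 × 40.9618
= 36.33677 + 0.00480 + 2.75673 = 39.09830 Da

39.10 Da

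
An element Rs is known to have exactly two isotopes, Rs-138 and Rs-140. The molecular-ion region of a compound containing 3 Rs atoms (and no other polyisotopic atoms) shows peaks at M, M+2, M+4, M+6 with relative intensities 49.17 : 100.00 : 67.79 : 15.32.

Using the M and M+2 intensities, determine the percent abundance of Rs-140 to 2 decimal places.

Write p for the Rs-138 fraction. I(M+2)/I(M) = [C(3,1)·p^2·(1−p)] / p^3 = 3·(1−p)/p = 100.00/49.17 = 2.0338
(1−p)/p = 2.0338/3 = 0.6779  ⇒  p = 1/(1 + 0.6779) = 0.5960
Rs-138: 59.60%, Rs-140: 40.40%.

40.40%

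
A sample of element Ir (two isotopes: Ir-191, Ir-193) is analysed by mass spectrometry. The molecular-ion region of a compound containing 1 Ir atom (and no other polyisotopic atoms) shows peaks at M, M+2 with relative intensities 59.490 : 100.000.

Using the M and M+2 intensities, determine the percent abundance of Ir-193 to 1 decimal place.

If p is the fraction of Ir that is Ir-191, then I(M+2)/I(M) = [C(1,1)·p^0·(1−p)] / p^1 = 1·(1−p)/p = 100.000/59.490 = 1.6810
(1−p)/p = 1.6810/1 = 1.6810  ⇒  p = 1/(1 + 1.6810) = 0.3730
Ir-191: 37.3%, Ir-193: 62.7%.

62.7%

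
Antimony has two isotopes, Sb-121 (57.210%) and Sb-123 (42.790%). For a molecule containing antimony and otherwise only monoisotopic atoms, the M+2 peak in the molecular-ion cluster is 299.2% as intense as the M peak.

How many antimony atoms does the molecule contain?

4

For n independent Sb atoms, I(M+2)/I(M) = n · (abundance Sb-123) / (abundance Sb-121) = n · 0.42790/0.57210.
n = 2.992 × 0.57210/0.42790 = 4.00 ≈ 4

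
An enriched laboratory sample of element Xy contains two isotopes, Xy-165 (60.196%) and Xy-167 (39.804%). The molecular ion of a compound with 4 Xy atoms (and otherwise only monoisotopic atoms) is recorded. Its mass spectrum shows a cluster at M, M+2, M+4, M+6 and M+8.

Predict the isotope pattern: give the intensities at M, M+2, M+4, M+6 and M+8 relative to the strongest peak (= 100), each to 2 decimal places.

37.81 : 100.00 : 99.19 : 43.72 : 7.23

Each Xy atom is independently Xy-165 (p = 0.60196) or Xy-167 (q = 0.39804); the cluster is the binomial expansion (p + q)^4.
P(M) = 0.60196^4 = 0.131302
P(M+2) = 4 × 0.60196^3 × 0.39804^1 = 0.347288
P(M+4) = 6 × 0.60196^2 × 0.39804^2 = 0.344461
P(M+6) = 4 × 0.60196^1 × 0.39804^3 = 0.151848
P(M+8) = 0.39804^4 = 0.025102
The M+2 peak is largest (0.347288); scaling to 100 gives 37.81 : 100.00 : 99.19 : 43.72 : 7.23.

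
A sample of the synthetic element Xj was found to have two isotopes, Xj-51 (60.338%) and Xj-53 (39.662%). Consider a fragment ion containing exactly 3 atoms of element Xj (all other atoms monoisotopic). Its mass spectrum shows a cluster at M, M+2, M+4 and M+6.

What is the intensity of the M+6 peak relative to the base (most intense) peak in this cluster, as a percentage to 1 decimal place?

(0.60338 + 0.39662)^3 gives M 0.2197, M+2 0.4332, M+4 0.2847, M+6 0.0624; the largest is M+2.
P(M+2) = C(3,1) × 0.60338^2 × 0.39662^1 = 3 × 0.36406742 × 0.39662 = 0.433189 (base)
P(M+6) = C(3,3) × 0.60338^0 × 0.39662^3 = 1 × 1.0000 × 0.06239127 = 0.062391
Relative intensity = 0.062391 / 0.433189 × 100 = 14.4

14.4%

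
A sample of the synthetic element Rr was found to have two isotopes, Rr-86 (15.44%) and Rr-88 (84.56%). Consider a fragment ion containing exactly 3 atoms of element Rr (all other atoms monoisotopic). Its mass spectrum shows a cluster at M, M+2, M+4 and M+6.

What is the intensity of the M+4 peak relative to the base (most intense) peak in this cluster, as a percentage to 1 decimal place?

54.8%

(0.1544 + 0.8456)^3 gives M 0.0037, M+2 0.0605, M+4 0.3312, M+6 0.6046; the largest is M+6.
P(M+6) = C(3,3) × 0.1544^0 × 0.8456^3 = 1 × 1.0000 × 0.60463728 = 0.604637 (base)
P(M+4) = C(3,2) × 0.1544^1 × 0.8456^2 = 3 × 0.1544 × 0.71503936 = 0.331206
Relative intensity = 0.331206 / 0.604637 × 100 = 54.8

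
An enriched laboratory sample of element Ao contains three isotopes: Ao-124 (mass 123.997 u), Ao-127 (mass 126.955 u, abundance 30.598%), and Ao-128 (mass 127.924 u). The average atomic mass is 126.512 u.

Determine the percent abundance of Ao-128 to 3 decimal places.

The remaining 69.402% is split between Ao-124 (fraction x) and Ao-128 (fraction 0.69402 − x).
Substituting: 123.997x + 127.924(0.69402 − x) = 87.6663091
(123.997 − 127.924)x = -1.11550538  ⇒  x = 0.28406, y = 0.40996
Ao-124: 28.406%, Ao-128: 40.996%.

40.996%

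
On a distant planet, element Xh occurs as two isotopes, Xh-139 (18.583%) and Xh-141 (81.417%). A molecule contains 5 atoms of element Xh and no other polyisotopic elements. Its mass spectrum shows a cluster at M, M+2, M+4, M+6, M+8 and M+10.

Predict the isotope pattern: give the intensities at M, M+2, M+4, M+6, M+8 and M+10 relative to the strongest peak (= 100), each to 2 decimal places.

Each Xh atom is independently Xh-139 (p = 0.18583) or Xh-141 (q = 0.81417); the cluster is the binomial expansion (p + q)^5.
P(M) = 0.18583^5 = 0.000222
P(M+2) = 5 × 0.18583^4 × 0.81417^1 = 0.004855
P(M+4) = 10 × 0.18583^3 × 0.81417^2 = 0.042538
P(M+6) = 10 × 0.18583^2 × 0.81417^3 = 0.186370
P(M+8) = 5 × 0.18583^1 × 0.81417^4 = 0.408269
P(M+10) = 0.81417^5 = 0.357747
The M+8 peak is largest (0.408269); scaling to 100 gives 0.05 : 1.19 : 10.42 : 45.65 : 100.00 : 87.63.

0.05 : 1.19 : 10.42 : 45.65 : 100.00 : 87.63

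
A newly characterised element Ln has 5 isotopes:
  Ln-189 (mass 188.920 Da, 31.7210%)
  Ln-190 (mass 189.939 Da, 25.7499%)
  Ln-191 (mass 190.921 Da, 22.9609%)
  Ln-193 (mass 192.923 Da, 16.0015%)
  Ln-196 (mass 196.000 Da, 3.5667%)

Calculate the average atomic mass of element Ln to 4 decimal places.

190.5349 Da

Weight each isotope mass by its fractional abundance: 0.317210 × 188.920 + 0.257499 × 189.939 + 0.229609 × 190.921 + 0.160015 × 192.923 + 0.035667 × 196.000
= 59.92731 + 48.90910 + 43.83718 + 30.87057 + 6.99073 = 190.53489 Da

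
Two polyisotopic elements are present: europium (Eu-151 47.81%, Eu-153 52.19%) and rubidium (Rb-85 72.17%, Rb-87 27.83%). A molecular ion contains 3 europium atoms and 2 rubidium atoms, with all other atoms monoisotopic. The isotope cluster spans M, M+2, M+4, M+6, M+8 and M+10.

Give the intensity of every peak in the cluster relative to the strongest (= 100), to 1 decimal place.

Europium pattern (n=3): 0.10928391 : 0.3578871 : 0.39067407 : 0.14215492
Rubidium pattern (n=2): 0.52085089 : 0.40169822 : 0.07745089
Convolve the two distributions (both contribute in 2-u steps):
  M: 0.10928391×0.52085089 = 0.056921
  M+2: 0.10928391×0.40169822 + 0.3578871×0.52085089 = 0.230305
  M+4: 0.10928391×0.07745089 + 0.3578871×0.40169822 + 0.39067407×0.52085089 = 0.355710
  M+6: 0.3578871×0.07745089 + 0.39067407×0.40169822 + 0.14215492×0.52085089 = 0.258693
  M+8: 0.39067407×0.07745089 + 0.14215492×0.40169822 = 0.087361
  M+10: 0.14215492×0.07745089 = 0.011010
Scale to base peak (0.355710) = 100: 16.0 : 64.7 : 100.0 : 72.7 : 24.6 : 3.1

16.0 : 64.7 : 100.0 : 72.7 : 24.6 : 3.1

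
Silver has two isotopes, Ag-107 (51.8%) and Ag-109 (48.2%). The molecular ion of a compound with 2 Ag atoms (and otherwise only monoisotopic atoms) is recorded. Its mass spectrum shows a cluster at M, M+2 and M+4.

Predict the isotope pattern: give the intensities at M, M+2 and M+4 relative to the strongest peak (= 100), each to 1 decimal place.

53.7 : 100.0 : 46.5

The 2 Ag atoms are independent, so intensities follow the terms of (0.518 + 0.482)^2.
P(M) = 0.518^2 = 0.268324
P(M+2) = 2 × 0.518^1 × 0.482^1 = 0.499352
P(M+4) = 0.482^2 = 0.232324
The M+2 peak is largest (0.499352); scaling to 100 gives 53.7 : 100.0 : 46.5.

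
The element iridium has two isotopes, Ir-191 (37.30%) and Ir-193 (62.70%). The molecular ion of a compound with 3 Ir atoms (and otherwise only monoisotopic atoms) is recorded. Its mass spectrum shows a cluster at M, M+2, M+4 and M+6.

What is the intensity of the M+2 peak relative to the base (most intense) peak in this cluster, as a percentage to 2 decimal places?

59.49%

Binomial terms of (0.3730 + 0.6270)^3: M 0.0519, M+2 0.2617, M+4 0.4399, M+6 0.2465 → M+4 is the base peak.
P(M+4) = C(3,2) × 0.3730^1 × 0.6270^2 = 3 × 0.3730 × 0.393129 = 0.439911 (base)
P(M+2) = C(3,1) × 0.3730^2 × 0.6270^1 = 3 × 0.139129 × 0.6270 = 0.261702
Relative intensity = 0.261702 / 0.439911 × 100 = 59.49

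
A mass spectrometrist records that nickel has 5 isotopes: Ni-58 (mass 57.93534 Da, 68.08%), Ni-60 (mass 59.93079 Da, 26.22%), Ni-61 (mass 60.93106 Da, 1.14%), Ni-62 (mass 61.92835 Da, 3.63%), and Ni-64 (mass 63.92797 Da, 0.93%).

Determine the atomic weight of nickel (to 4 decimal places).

Average mass = Σ (abundance × isotope mass) = 0.6808 × 57.93534 + 0.2622 × 59.93079 + 0.0114 × 60.93106 + 0.0363 × 61.92835 + 0.0093 × 63.92797
= 39.442379 + 15.713853 + 0.694614 + 2.247999 + 0.594530 = 58.693375 Da

58.6934 Da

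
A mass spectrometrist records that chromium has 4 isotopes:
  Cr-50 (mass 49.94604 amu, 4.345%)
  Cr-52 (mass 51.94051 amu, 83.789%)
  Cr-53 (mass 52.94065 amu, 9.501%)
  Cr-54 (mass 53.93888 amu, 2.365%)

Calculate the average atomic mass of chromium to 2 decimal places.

The abundance-weighted mean is 0.04345 × 49.94604 + 0.83789 × 51.94051 + 0.09501 × 52.94065 + 0.02365 × 53.93888
= 2.170155 + 43.520434 + 5.029891 + 1.275655 = 51.996135 amu

52.00 amu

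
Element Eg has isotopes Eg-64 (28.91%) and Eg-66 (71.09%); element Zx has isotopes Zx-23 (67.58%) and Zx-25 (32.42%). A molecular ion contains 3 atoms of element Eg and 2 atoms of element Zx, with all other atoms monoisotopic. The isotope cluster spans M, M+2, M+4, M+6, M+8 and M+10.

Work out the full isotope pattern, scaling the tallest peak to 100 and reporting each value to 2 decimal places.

2.94 : 24.54 : 74.91 : 100.00 : 54.28 : 10.07

Element Eg pattern (n=3): 0.02416263 : 0.17824853 : 0.43831504 : 0.3592738
Element Zx pattern (n=2): 0.45670564 : 0.43818872 : 0.10510564
Convolve the two distributions (both contribute in 2-u steps):
  M: 0.02416263×0.45670564 = 0.011035
  M+2: 0.02416263×0.43818872 + 0.17824853×0.45670564 = 0.091995
  M+4: 0.02416263×0.10510564 + 0.17824853×0.43818872 + 0.43831504×0.45670564 = 0.280827
  M+6: 0.17824853×0.10510564 + 0.43831504×0.43818872 + 0.3592738×0.45670564 = 0.374882
  M+8: 0.43831504×0.10510564 + 0.3592738×0.43818872 = 0.203499
  M+10: 0.3592738×0.10510564 = 0.037762
Scale to base peak (0.374882) = 100: 2.94 : 24.54 : 74.91 : 100.00 : 54.28 : 10.07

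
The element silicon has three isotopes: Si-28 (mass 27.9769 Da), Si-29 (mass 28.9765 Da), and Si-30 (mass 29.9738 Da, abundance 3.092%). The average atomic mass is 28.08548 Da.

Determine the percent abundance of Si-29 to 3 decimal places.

The remaining 96.908% is split between Si-28 (fraction x) and Si-29 (fraction 0.96908 − x).
Substituting: 27.9769x + 28.9765(0.96908 − x) = 27.158690104
(27.9769 − 28.9765)x = -0.921856516  ⇒  x = 0.92223, y = 0.04685
Si-28: 92.223%, Si-29: 4.685%.

4.685%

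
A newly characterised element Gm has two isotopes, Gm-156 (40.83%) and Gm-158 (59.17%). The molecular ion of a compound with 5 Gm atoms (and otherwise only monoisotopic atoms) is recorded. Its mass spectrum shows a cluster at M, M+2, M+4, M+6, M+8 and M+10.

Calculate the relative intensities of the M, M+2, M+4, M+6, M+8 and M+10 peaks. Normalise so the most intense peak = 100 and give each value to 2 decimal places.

Expanding (0.4083 + 0.5917)^5:
P(M) = 0.4083^5 = 0.011347
P(M+2) = 5 × 0.4083^4 × 0.5917^1 = 0.082222
P(M+4) = 10 × 0.4083^3 × 0.5917^2 = 0.238309
P(M+6) = 10 × 0.4083^2 × 0.5917^3 = 0.345353
P(M+8) = 5 × 0.4083^1 × 0.5917^4 = 0.250239
P(M+10) = 0.5917^5 = 0.072528
The M+6 peak is largest (0.345353); scaling to 100 gives 3.29 : 23.81 : 69.00 : 100.00 : 72.46 : 21.00.

3.29 : 23.81 : 69.00 : 100.00 : 72.46 : 21.00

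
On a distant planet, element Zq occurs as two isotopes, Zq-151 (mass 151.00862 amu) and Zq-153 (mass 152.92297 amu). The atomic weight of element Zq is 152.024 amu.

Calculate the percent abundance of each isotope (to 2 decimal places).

Writing the weighted mean with unknown fraction x of Zq-151:
151.00862·x + 152.92297·(1 − x) = 152.024
(151.00862 − 152.92297)·x = 152.024 − 152.92297
x = -0.89897 / -1.91435 = 0.46960 → 46.96% Zq-151, 53.04% Zq-153.

Zq-151: 46.96%, Zq-153: 53.04%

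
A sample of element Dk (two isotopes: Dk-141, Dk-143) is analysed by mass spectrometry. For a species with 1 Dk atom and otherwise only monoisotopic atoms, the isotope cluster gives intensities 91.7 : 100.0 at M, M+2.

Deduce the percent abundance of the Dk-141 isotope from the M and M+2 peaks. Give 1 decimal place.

Write p for the Dk-141 fraction. I(M+2)/I(M) = [C(1,1)·p^0·(1−p)] / p^1 = 1·(1−p)/p = 100.0/91.7 = 1.0905
(1−p)/p = 1.0905/1 = 1.0905  ⇒  p = 1/(1 + 1.0905) = 0.4784
Dk-141: 47.8%, Dk-143: 52.2%.

47.8%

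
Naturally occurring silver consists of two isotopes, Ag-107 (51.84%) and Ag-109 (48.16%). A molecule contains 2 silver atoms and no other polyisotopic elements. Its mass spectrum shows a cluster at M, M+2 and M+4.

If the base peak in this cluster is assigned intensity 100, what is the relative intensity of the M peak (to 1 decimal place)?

Binomial terms of (0.5184 + 0.4816)^2: M 0.2687, M+2 0.4993, M+4 0.2319 → M+2 is the base peak.
P(M+2) = C(2,1) × 0.5184^1 × 0.4816^1 = 2 × 0.5184 × 0.4816 = 0.499323 (base)
P(M) = C(2,0) × 0.5184^2 × 0.4816^0 = 1 × 0.26873856 × 1.0000 = 0.268739
Relative intensity = 0.268739 / 0.499323 × 100 = 53.8

53.8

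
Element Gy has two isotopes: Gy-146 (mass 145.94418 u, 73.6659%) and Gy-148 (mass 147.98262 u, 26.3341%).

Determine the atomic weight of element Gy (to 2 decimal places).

146.48 u

Weight each isotope mass by its fractional abundance: 0.736659 × 145.94418 + 0.263341 × 147.98262
= 107.511094 + 38.969891 = 146.480985 u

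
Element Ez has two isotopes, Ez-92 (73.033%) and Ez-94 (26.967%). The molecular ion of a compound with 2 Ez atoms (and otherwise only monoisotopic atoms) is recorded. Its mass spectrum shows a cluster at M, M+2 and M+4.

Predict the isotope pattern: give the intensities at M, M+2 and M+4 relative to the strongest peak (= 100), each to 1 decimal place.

The 2 Ez atoms are independent, so intensities follow the terms of (0.73033 + 0.26967)^2.
P(M) = 0.73033^2 = 0.533382
P(M+2) = 2 × 0.73033^1 × 0.26967^1 = 0.393896
P(M+4) = 0.26967^2 = 0.072722
The M peak is largest (0.533382); scaling to 100 gives 100.0 : 73.8 : 13.6.

100.0 : 73.8 : 13.6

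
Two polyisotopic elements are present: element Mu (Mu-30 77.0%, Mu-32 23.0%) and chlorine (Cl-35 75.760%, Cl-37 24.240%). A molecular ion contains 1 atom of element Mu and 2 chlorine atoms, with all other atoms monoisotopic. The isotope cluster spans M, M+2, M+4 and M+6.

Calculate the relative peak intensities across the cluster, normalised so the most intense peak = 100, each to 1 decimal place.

100.0 : 93.9 : 29.4 : 3.1

Element Mu pattern (n=1): 0.7700 : 0.2300
Chlorine pattern (n=2): 0.57395776 : 0.36728448 : 0.05875776
Convolve the two distributions (both contribute in 2-u steps):
  M: 0.7700×0.57395776 = 0.441947
  M+2: 0.7700×0.36728448 + 0.2300×0.57395776 = 0.414819
  M+4: 0.7700×0.05875776 + 0.2300×0.36728448 = 0.129719
  M+6: 0.2300×0.05875776 = 0.013514
Scale to base peak (0.441947) = 100: 100.0 : 93.9 : 29.4 : 3.1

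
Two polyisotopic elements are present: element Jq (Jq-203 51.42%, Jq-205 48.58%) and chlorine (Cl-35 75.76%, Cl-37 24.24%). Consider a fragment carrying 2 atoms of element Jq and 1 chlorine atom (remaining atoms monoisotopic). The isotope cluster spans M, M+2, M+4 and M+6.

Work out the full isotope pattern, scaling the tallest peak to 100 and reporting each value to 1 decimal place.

45.3 : 100.0 : 67.8 : 12.9

Element Jq pattern (n=2): 0.26440164 : 0.49959672 : 0.23600164
Chlorine pattern (n=1): 0.7576 : 0.2424
Convolve the two distributions (both contribute in 2-u steps):
  M: 0.26440164×0.7576 = 0.200311
  M+2: 0.26440164×0.2424 + 0.49959672×0.7576 = 0.442585
  M+4: 0.49959672×0.2424 + 0.23600164×0.7576 = 0.299897
  M+6: 0.23600164×0.2424 = 0.057207
Scale to base peak (0.442585) = 100: 45.3 : 100.0 : 67.8 : 12.9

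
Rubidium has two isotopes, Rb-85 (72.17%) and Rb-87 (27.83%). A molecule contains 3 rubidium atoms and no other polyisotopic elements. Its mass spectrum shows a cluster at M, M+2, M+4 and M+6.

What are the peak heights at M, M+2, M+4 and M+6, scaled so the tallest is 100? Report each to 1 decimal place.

The 3 Rb atoms are independent, so intensities follow the terms of (0.7217 + 0.2783)^3.
P(M) = 0.7217^3 = 0.375898
P(M+2) = 3 × 0.7217^2 × 0.2783^1 = 0.434858
P(M+4) = 3 × 0.7217^1 × 0.2783^2 = 0.167689
P(M+6) = 0.2783^3 = 0.021555
The M+2 peak is largest (0.434858); scaling to 100 gives 86.4 : 100.0 : 38.6 : 5.0.

86.4 : 100.0 : 38.6 : 5.0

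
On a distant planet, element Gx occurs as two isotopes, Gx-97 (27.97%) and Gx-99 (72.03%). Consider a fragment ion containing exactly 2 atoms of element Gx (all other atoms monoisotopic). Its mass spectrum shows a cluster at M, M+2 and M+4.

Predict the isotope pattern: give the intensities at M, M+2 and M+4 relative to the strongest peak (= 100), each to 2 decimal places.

Expanding (0.2797 + 0.7203)^2:
P(M) = 0.2797^2 = 0.078232
P(M+2) = 2 × 0.2797^1 × 0.7203^1 = 0.402936
P(M+4) = 0.7203^2 = 0.518832
The M+4 peak is largest (0.518832); scaling to 100 gives 15.08 : 77.66 : 100.00.

15.08 : 77.66 : 100.00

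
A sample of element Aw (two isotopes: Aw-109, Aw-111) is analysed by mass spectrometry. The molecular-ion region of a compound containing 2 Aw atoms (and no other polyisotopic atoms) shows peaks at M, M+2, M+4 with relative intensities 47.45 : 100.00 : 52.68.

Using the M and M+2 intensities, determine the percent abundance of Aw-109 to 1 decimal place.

Write p for the Aw-109 fraction. I(M+2)/I(M) = [C(2,1)·p^1·(1−p)] / p^2 = 2·(1−p)/p = 100.00/47.45 = 2.1075
(1−p)/p = 2.1075/2 = 1.0537  ⇒  p = 1/(1 + 1.0537) = 0.4869
Aw-109: 48.7%, Aw-111: 51.3%.

48.7%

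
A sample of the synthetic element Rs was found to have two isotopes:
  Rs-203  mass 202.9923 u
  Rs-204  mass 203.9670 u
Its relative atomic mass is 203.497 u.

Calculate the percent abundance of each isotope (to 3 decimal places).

Writing the weighted mean with unknown fraction x of Rs-203:
202.9923·x + 203.9670·(1 − x) = 203.497
(202.9923 − 203.9670)·x = 203.497 − 203.9670
x = -0.4700 / -0.9747 = 0.48220 → 48.220% Rs-203, 51.780% Rs-204.

Rs-203: 48.220%, Rs-204: 51.780%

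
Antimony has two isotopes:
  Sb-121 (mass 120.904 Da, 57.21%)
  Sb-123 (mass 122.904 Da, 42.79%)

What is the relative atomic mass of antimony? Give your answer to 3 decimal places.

121.760 Da

The abundance-weighted mean is 0.5721 × 120.904 + 0.4279 × 122.904
= 69.1692 + 52.5906 = 121.7598 Da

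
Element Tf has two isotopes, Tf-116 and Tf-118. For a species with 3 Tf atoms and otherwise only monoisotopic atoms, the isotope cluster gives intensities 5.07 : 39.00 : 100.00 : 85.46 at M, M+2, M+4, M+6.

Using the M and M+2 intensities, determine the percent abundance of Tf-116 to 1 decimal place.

Let p = fractional abundance of Tf-116. I(M+2)/I(M) = [C(3,1)·p^2·(1−p)] / p^3 = 3·(1−p)/p = 39.00/5.07 = 7.6923
(1−p)/p = 7.6923/3 = 2.5641  ⇒  p = 1/(1 + 2.5641) = 0.2806
Tf-116: 28.1%, Tf-118: 71.9%.

28.1%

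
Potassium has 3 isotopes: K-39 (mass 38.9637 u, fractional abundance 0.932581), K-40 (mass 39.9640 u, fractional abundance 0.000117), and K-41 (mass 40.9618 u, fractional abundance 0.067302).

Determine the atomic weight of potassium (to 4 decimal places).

Weight each isotope mass by its fractional abundance: 0.932581 × 38.9637 + 0.000117 × 39.9640 + 0.067302 × 40.9618
= 36.33681 + 0.00468 + 2.75681 = 39.09830 u

39.0983 u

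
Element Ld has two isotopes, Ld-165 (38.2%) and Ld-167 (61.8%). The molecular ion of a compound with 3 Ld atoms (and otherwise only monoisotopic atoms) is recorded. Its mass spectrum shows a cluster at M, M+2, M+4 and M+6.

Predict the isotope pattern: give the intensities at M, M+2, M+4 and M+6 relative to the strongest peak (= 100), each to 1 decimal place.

Expanding (0.382 + 0.618)^3:
P(M) = 0.382^3 = 0.055743
P(M+2) = 3 × 0.382^2 × 0.618^1 = 0.270543
P(M+4) = 3 × 0.382^1 × 0.618^2 = 0.437685
P(M+6) = 0.618^3 = 0.236029
The M+4 peak is largest (0.437685); scaling to 100 gives 12.7 : 61.8 : 100.0 : 53.9.

12.7 : 61.8 : 100.0 : 53.9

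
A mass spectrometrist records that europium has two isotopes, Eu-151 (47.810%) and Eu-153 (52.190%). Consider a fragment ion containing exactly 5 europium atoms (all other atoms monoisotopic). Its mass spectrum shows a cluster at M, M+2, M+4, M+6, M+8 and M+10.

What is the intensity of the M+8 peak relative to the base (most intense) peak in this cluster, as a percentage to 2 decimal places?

54.58%

Term probabilities: M 0.0250, M+2 0.1363, M+4 0.2977, M+6 0.3249, M+8 0.1774, M+10 0.0387. Base peak = M+6.
P(M+6) = C(5,3) × 0.47810^2 × 0.52190^3 = 10 × 0.22857961 × 0.14215492 = 0.324937 (base)
P(M+8) = C(5,4) × 0.47810^1 × 0.52190^4 = 5 × 0.4781 × 0.07419065 = 0.177353
Relative intensity = 0.177353 / 0.324937 × 100 = 54.58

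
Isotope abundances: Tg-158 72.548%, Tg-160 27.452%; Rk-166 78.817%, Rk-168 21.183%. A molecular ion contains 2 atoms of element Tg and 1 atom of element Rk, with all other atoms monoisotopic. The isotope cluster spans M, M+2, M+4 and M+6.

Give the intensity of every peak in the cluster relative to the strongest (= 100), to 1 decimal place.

97.5 : 100.0 : 33.8 : 3.8

Element Tg pattern (n=2): 0.52632123 : 0.39831754 : 0.07536123
Element Rk pattern (n=1): 0.78817 : 0.21183
Convolve the two distributions (both contribute in 2-u steps):
  M: 0.52632123×0.78817 = 0.414831
  M+2: 0.52632123×0.21183 + 0.39831754×0.78817 = 0.425433
  M+4: 0.39831754×0.21183 + 0.07536123×0.78817 = 0.143773
  M+6: 0.07536123×0.21183 = 0.015964
Scale to base peak (0.425433) = 100: 97.5 : 100.0 : 33.8 : 3.8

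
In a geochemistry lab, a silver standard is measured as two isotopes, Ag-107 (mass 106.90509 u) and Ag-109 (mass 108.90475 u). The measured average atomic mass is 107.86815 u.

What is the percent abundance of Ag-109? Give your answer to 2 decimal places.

With x = fraction of Ag-107 (so Ag-109 is 1 − x):
106.90509·x + 108.90475·(1 − x) = 107.86815
(106.90509 − 108.90475)·x = 107.86815 − 108.90475
x = -1.03660 / -1.99966 = 0.51839 → 51.84% Ag-107, 48.16% Ag-109.

48.16%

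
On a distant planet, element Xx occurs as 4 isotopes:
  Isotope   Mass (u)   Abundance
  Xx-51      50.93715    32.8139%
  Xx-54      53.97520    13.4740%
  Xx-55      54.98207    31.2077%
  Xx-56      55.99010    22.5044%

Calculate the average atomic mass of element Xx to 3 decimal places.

53.746 u

Ar = Σ fᵢ·mᵢ = 0.328139 × 50.93715 + 0.134740 × 53.97520 + 0.312077 × 54.98207 + 0.225044 × 55.99010
= 16.714465 + 7.272618 + 17.158639 + 12.600236 = 53.745958 u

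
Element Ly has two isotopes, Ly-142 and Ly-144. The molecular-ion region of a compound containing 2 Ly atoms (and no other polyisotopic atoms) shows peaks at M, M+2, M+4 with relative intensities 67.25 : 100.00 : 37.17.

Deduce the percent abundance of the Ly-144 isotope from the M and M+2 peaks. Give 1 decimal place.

If p is the fraction of Ly that is Ly-142, then I(M+2)/I(M) = [C(2,1)·p^1·(1−p)] / p^2 = 2·(1−p)/p = 100.00/67.25 = 1.4870
(1−p)/p = 1.4870/2 = 0.7435  ⇒  p = 1/(1 + 0.7435) = 0.5736
Ly-142: 57.4%, Ly-144: 42.6%.

42.6%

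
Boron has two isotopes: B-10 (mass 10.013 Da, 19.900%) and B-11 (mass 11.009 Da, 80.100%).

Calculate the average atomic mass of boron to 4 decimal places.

Weight each isotope mass by its fractional abundance: 0.19900 × 10.013 + 0.80100 × 11.009
= 1.99259 + 8.81821 = 10.81080 Da

10.8108 Da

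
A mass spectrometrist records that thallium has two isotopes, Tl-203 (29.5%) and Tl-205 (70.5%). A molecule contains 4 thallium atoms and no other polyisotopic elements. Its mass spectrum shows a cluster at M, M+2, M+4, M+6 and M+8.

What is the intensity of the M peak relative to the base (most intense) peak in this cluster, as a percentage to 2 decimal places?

1.83%

Term probabilities: M 0.0076, M+2 0.0724, M+4 0.2595, M+6 0.4135, M+8 0.2470. Base peak = M+6.
P(M+6) = C(4,3) × 0.295^1 × 0.705^3 = 4 × 0.2950 × 0.35040263 = 0.413475 (base)
P(M) = C(4,0) × 0.295^4 × 0.705^0 = 1 × 0.00757335 × 1.0000 = 0.007573
Relative intensity = 0.007573 / 0.413475 × 100 = 1.83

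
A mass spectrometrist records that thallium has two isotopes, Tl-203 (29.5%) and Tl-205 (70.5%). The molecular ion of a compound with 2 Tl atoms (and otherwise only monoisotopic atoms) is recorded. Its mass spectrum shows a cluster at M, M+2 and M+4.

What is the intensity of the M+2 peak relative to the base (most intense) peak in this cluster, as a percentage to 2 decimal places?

(0.295 + 0.705)^2 gives M 0.0870, M+2 0.4160, M+4 0.4970; the largest is M+4.
P(M+4) = C(2,2) × 0.295^0 × 0.705^2 = 1 × 1.0000 × 0.497025 = 0.497025 (base)
P(M+2) = C(2,1) × 0.295^1 × 0.705^1 = 2 × 0.2950 × 0.7050 = 0.415950
Relative intensity = 0.415950 / 0.497025 × 100 = 83.69

83.69%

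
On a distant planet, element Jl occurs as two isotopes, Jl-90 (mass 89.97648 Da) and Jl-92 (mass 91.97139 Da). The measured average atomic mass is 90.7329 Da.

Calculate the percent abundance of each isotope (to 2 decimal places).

With x = fraction of Jl-90 (so Jl-92 is 1 − x):
89.97648·x + 91.97139·(1 − x) = 90.7329
(89.97648 − 91.97139)·x = 90.7329 − 91.97139
x = -1.23849 / -1.99491 = 0.62082 → 62.08% Jl-90, 37.92% Jl-92.

Jl-90: 62.08%, Jl-92: 37.92%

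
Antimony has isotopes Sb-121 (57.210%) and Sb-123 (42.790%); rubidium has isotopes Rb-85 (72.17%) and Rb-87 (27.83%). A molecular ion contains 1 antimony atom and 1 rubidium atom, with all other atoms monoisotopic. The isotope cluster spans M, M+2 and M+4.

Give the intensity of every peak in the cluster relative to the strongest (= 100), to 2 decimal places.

Antimony pattern (n=1): 0.5721 : 0.4279
Rubidium pattern (n=1): 0.7217 : 0.2783
Convolve the two distributions (both contribute in 2-u steps):
  M: 0.5721×0.7217 = 0.412885
  M+2: 0.5721×0.2783 + 0.4279×0.7217 = 0.468031
  M+4: 0.4279×0.2783 = 0.119085
Scale to base peak (0.468031) = 100: 88.22 : 100.00 : 25.44

88.22 : 100.00 : 25.44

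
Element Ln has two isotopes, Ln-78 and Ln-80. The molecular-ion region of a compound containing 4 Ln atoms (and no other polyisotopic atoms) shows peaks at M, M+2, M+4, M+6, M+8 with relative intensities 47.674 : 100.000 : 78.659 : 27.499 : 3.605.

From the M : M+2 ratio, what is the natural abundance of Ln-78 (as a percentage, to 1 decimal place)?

Write p for the Ln-78 fraction. I(M+2)/I(M) = [C(4,1)·p^3·(1−p)] / p^4 = 4·(1−p)/p = 100.000/47.674 = 2.0976
(1−p)/p = 2.0976/4 = 0.5244  ⇒  p = 1/(1 + 0.5244) = 0.6560
Ln-78: 65.6%, Ln-80: 34.4%.

65.6%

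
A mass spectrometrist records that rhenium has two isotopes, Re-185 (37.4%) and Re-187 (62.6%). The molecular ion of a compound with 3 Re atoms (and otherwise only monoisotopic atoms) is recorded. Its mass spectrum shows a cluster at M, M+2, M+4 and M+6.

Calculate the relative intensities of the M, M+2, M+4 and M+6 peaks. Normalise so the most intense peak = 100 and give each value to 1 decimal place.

11.9 : 59.7 : 100.0 : 55.8

The 3 Re atoms are independent, so intensities follow the terms of (0.374 + 0.626)^3.
P(M) = 0.374^3 = 0.052314
P(M+2) = 3 × 0.374^2 × 0.626^1 = 0.262687
P(M+4) = 3 × 0.374^1 × 0.626^2 = 0.439685
P(M+6) = 0.626^3 = 0.245314
The M+4 peak is largest (0.439685); scaling to 100 gives 11.9 : 59.7 : 100.0 : 55.8.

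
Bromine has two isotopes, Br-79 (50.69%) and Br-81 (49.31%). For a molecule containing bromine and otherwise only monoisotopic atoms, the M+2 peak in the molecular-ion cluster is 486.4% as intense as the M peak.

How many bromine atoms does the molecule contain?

5

With n Br atoms, P(M+2)/P(M) = C(n,1)·p^(n−1)q / p^n = n·q/p = n · 0.4931/0.5069.
n = 4.864 × 0.5069/0.4931 = 5.00 ≈ 5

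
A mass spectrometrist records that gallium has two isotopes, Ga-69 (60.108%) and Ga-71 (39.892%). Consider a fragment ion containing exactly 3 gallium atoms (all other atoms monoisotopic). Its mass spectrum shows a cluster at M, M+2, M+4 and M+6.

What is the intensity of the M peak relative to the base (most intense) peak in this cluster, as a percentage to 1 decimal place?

50.2%

Term probabilities: M 0.2172, M+2 0.4324, M+4 0.2870, M+6 0.0635. Base peak = M+2.
P(M+2) = C(3,1) × 0.60108^2 × 0.39892^1 = 3 × 0.36129717 × 0.39892 = 0.432386 (base)
P(M) = C(3,0) × 0.60108^3 × 0.39892^0 = 1 × 0.2171685 × 1.0000 = 0.217169
Relative intensity = 0.217169 / 0.432386 × 100 = 50.2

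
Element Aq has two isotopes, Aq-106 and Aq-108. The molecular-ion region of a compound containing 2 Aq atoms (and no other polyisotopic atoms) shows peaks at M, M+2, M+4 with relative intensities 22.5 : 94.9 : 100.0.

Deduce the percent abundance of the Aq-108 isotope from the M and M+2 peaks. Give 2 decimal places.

Write p for the Aq-106 fraction. I(M+2)/I(M) = [C(2,1)·p^1·(1−p)] / p^2 = 2·(1−p)/p = 94.9/22.5 = 4.2178
(1−p)/p = 4.2178/2 = 2.1089  ⇒  p = 1/(1 + 2.1089) = 0.3217
Aq-106: 32.17%, Aq-108: 67.83%.

67.83%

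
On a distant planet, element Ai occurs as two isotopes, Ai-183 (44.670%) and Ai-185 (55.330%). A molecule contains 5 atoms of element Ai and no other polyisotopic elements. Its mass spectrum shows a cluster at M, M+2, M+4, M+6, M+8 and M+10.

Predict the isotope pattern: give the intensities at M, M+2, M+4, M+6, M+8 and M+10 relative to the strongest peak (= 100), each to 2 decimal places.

5.26 : 32.59 : 80.73 : 100.00 : 61.93 : 15.34

Each Ai atom is independently Ai-183 (p = 0.44670) or Ai-185 (q = 0.55330); the cluster is the binomial expansion (p + q)^5.
P(M) = 0.44670^5 = 0.017786
P(M+2) = 5 × 0.44670^4 × 0.55330^1 = 0.110153
P(M+4) = 10 × 0.44670^3 × 0.55330^2 = 0.272878
P(M+6) = 10 × 0.44670^2 × 0.55330^3 = 0.337998
P(M+8) = 5 × 0.44670^1 × 0.55330^4 = 0.209329
P(M+10) = 0.55330^5 = 0.051857
The M+6 peak is largest (0.337998); scaling to 100 gives 5.26 : 32.59 : 80.73 : 100.00 : 61.93 : 15.34.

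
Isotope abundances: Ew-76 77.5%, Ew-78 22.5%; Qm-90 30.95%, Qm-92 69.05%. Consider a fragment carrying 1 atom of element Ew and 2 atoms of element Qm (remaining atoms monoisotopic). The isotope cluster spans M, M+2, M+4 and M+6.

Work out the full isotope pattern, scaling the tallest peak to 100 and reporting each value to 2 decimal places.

Element Ew pattern (n=1): 0.7750 : 0.2250
Element Qm pattern (n=2): 0.09579025 : 0.4274195 : 0.47679025
Convolve the two distributions (both contribute in 2-u steps):
  M: 0.7750×0.09579025 = 0.074237
  M+2: 0.7750×0.4274195 + 0.2250×0.09579025 = 0.352803
  M+4: 0.7750×0.47679025 + 0.2250×0.4274195 = 0.465682
  M+6: 0.2250×0.47679025 = 0.107278
Scale to base peak (0.465682) = 100: 15.94 : 75.76 : 100.00 : 23.04

15.94 : 75.76 : 100.00 : 23.04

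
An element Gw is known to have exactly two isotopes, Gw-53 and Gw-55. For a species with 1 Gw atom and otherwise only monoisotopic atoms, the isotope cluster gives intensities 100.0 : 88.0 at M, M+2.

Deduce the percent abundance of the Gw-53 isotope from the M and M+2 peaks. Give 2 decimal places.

53.19%

If p is the fraction of Gw that is Gw-53, then I(M+2)/I(M) = [C(1,1)·p^0·(1−p)] / p^1 = 1·(1−p)/p = 88.0/100.0 = 0.8800
(1−p)/p = 0.8800/1 = 0.8800  ⇒  p = 1/(1 + 0.8800) = 0.5319
Gw-53: 53.19%, Gw-55: 46.81%.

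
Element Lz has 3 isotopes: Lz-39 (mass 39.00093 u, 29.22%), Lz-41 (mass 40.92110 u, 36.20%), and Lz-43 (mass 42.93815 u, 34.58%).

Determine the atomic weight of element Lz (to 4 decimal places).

The abundance-weighted mean is 0.2922 × 39.00093 + 0.3620 × 40.92110 + 0.3458 × 42.93815
= 11.396072 + 14.813438 + 14.848012 = 41.057522 u

41.0575 u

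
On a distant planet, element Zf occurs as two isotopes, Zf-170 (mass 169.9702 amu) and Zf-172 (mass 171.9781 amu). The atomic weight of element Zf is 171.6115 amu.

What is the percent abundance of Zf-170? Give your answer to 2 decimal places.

18.26%

With x = fraction of Zf-170 (so Zf-172 is 1 − x):
169.9702·x + 171.9781·(1 − x) = 171.6115
(169.9702 − 171.9781)·x = 171.6115 − 171.9781
x = -0.3666 / -2.0079 = 0.18258 → 18.26% Zf-170, 81.74% Zf-172.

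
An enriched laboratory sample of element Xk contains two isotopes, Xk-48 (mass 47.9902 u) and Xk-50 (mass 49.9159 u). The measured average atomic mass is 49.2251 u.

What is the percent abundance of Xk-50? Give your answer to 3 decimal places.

With x = fraction of Xk-48 (so Xk-50 is 1 − x):
47.9902·x + 49.9159·(1 − x) = 49.2251
(47.9902 − 49.9159)·x = 49.2251 − 49.9159
x = -0.6908 / -1.9257 = 0.35873 → 35.873% Xk-48, 64.127% Xk-50.

64.127%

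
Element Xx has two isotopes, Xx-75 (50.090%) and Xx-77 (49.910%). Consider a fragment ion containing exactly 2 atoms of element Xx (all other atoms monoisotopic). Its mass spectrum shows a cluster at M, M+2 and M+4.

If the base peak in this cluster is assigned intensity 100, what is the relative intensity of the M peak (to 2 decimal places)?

(0.50090 + 0.49910)^2 gives M 0.2509, M+2 0.5000, M+4 0.2491; the largest is M+2.
P(M+2) = C(2,1) × 0.50090^1 × 0.49910^1 = 2 × 0.5009 × 0.4991 = 0.499998 (base)
P(M) = C(2,0) × 0.50090^2 × 0.49910^0 = 1 × 0.25090081 × 1.0000 = 0.250901
Relative intensity = 0.250901 / 0.499998 × 100 = 50.18

50.18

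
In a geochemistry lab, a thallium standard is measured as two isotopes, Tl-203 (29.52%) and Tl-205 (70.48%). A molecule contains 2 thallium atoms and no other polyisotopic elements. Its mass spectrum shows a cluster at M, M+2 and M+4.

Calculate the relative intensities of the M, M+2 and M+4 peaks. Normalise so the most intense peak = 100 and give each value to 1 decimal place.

Expanding (0.2952 + 0.7048)^2:
P(M) = 0.2952^2 = 0.087143
P(M+2) = 2 × 0.2952^1 × 0.7048^1 = 0.416114
P(M+4) = 0.7048^2 = 0.496743
The M+4 peak is largest (0.496743); scaling to 100 gives 17.5 : 83.8 : 100.0.

17.5 : 83.8 : 100.0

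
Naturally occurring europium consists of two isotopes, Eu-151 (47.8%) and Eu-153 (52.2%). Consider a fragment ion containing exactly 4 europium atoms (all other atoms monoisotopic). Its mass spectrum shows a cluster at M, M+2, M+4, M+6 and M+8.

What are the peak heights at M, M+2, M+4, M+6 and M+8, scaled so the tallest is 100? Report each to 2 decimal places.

13.98 : 61.05 : 100.00 : 72.80 : 19.88

Each Eu atom is independently Eu-151 (p = 0.478) or Eu-153 (q = 0.522); the cluster is the binomial expansion (p + q)^4.
P(M) = 0.478^4 = 0.052205
P(M+2) = 4 × 0.478^3 × 0.522^1 = 0.228042
P(M+4) = 6 × 0.478^2 × 0.522^2 = 0.373549
P(M+6) = 4 × 0.478^1 × 0.522^3 = 0.271956
P(M+8) = 0.522^4 = 0.074248
The M+4 peak is largest (0.373549); scaling to 100 gives 13.98 : 61.05 : 100.00 : 72.80 : 19.88.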